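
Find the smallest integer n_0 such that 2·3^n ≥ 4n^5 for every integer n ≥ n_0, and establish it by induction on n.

n_0 = 12

At n = 11: 354294 < 644204, so the inequality fails and n_0 ≥ 12. We prove 2·3^n ≥ 4n^5 for all n ≥ 12.
Base step (n = 12): 2·3^n = 1062882 and 4n^5 = 995328, so 1062882 ≥ 995328.
Inductive step: suppose the statement holds for some k ≥ 12, so 2·3^k ≥ 4k^5.
Then 2·3^(k + 1) = 3·(2·3^k) ≥ 3·(4k^5).
Also, for k ≥ 12 we have 3·(4k^5) ≥ 4(k+1)^5, since 3 ≥ (1 + 1/k)^5 for all k ≥ 12.
Combining, 2·3^(k + 1) ≥ 4(k+1)^5.
Hence, by induction on n, the claim holds for every n ≥ 12.
Hence the smallest such n_0 is 12.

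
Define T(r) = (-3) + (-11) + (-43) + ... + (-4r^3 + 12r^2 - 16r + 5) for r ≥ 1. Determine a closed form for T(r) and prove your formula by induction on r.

T(r) = -r(r^3 - 2r^2 + 3r + 1)

We claim T(r) = -r(r^3 - 2r^2 + 3r + 1) for all r ≥ 1.
For the base case r = 1: T(1) = -3, and the closed form gives -3. They agree.
Inductive step: assume the claim holds for r = k, so T(k) = k(-k^3 + 2k^2 - 3k - 1).
Then T(k+1) = T(k) + (-4k^3 - 4k - 3) = (k(-k^3 + 2k^2 - 3k - 1)) + (-4k^3 - 4k - 3).
Simplifying, T(k+1) = -(k + 1)(k^3 + k^2 + 2k + 3) = -(k+1)((k+1)^3 - 2(k+1)^2 + 3(k+1) + 1),
which is the closed form with r = k+1.
By the principle of mathematical induction, the result holds for all r ≥ 1.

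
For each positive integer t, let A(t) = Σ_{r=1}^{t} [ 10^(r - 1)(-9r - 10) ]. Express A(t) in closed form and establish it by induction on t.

We claim A(t) = -10^t(t + 1) + 1 for all t ≥ 1.
For the base case t = 1: A(1) = -19, and the closed form gives -19. They agree.
Inductive step: assume the claim holds for t = r, so A(r) = -10^r(r + 1) + 1.
Then A(r+1) = A(r) + (10^r(-9r - 19)) = (-10^r(r + 1) + 1) + (10^r(-9r - 19)).
Simplifying, A(r+1) = -10·10^r·r - 20·10^r + 1 = -10^(r+1)((r+1) + 1) + 1,
which is the closed form with t = r+1.
This completes the induction.

A(t) = -10^t(t + 1) + 1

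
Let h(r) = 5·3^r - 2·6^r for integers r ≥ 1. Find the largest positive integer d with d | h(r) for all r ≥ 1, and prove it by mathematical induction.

d = 3

Computing the first values: h(1) = 3 and h(2) = -27; gcd(3, -27) = 3, so d ≤ 3.
We prove 3 | 5·3^r - 2·6^r for all r ≥ 1 by induction on r.
When r = 1: h(1) = 3 = 3·(1), so 3 | h(1).
For the inductive step, assume it holds for an arbitrary k ≥ 1, i.e. 3 | h(k). Then
h(k+1) − 6·h(k) = (5·3^(k+1) - 2·6^(k+1)) − 6·(5·3^k - 2·6^k) = (5)·3^k·(3 − 6) = (-15)·3^k. Since 3 | h(k) by the inductive hypothesis, 3 | 6·h(k); and 3 | -15 since -15 = 3·-5. Therefore 3 | h(k+1).
By the principle of mathematical induction, the result holds for all r ≥ 1.
Therefore the largest such d is 3.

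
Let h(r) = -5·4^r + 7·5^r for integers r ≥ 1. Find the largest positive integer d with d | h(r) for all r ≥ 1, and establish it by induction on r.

Computing the first values: h(1) = 15 and h(2) = 95; gcd(15, 95) = 5, so d ≤ 5.
We prove 5 | -5·4^r + 7·5^r for all r ≥ 1 by induction on r.
When r = 1: h(1) = 15 = 5·(3), so 5 | h(1).
For the inductive step, assume it holds for an arbitrary j ≥ 1, i.e. 5 | h(j). Then
h(j+1) − 5·h(j) = (-5·4^(j+1) + 7·5^(j+1)) − 5·(-5·4^j + 7·5^j) = (-5)·4^j·(4 − 5) = (5)·4^j. Since 5 | h(j) by the inductive hypothesis, 5 | 5·h(j); and 5 | 5 since 5 = 5·1. Therefore 5 | h(j+1).
Hence, by induction on r, the claim holds for every r ≥ 1.
Therefore the largest such d is 5.

d = 5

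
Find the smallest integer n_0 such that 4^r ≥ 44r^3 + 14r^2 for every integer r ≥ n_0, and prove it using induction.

At r = 6: 4096 < 10008, so the inequality fails and n_0 ≥ 7. We prove 4^r ≥ 44r^3 + 14r^2 for all r ≥ 7.
Base step (r = 7): 4^r = 16384 and 44r^3 + 14r^2 = 15778, so 16384 ≥ 15778.
Suppose the result is true for r = i, so 4^i ≥ 44i^3 + 14i^2.
Then 4^(i + 1) = 4·(4^i) ≥ 4·(44i^3 + 14i^2).
Also, for i ≥ 7 we have 4·(44i^3 + 14i^2) ≥ 44(i+1)^3 + 14(i+1)^2, since 4·(44i^3 + 14i^2) − (44(i+1)^3 + 14(i+1)^2) = 132i^3 - 90i^2 - 160i - 58, which is nonnegative for all i ≥ 7.
Combining, 4^(i + 1) ≥ 44(i+1)^3 + 14(i+1)^2.
This completes the induction.
Hence the smallest such n_0 is 7.

n_0 = 7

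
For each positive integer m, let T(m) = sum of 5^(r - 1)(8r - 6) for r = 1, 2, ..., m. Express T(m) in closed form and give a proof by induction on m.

T(m) = 2·5^m(m - 1) + 2

We claim T(m) = 2·5^m(m - 1) + 2 for all m ≥ 1.
Base step (m = 1): T(1) = 2, and the closed form gives 2. They agree.
Inductive step: assume the claim holds for m = r, so T(r) = 2·5^r(r - 1) + 2.
Then T(r+1) = T(r) + (5^r(8r + 2)) = (2·5^r(r - 1) + 2) + (5^r(8r + 2)).
Simplifying, T(r+1) = 10·5^r·r + 2 = 2·5^(r+1)((r+1) - 1) + 2,
which is the closed form with m = r+1.
By induction, the statement is established for all m ≥ 1.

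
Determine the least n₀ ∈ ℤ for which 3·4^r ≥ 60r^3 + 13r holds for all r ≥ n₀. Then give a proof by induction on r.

n₀ = 7

At r = 6: 12288 < 13038, so the inequality fails and n₀ ≥ 7. We prove 3·4^r ≥ 60r^3 + 13r for all r ≥ 7.
For the base case r = 7: 3·4^r = 49152 and 60r^3 + 13r = 20671, so 49152 ≥ 20671.
For the inductive step, assume it holds for an arbitrary m ≥ 7, so 3·4^m ≥ 60m^3 + 13m.
Then 3·4^(m + 1) = 4·(3·4^m) ≥ 4·(60m^3 + 13m).
Also, for m ≥ 7 we have 4·(60m^3 + 13m) ≥ 60(m+1)^3 + 13(m+1), since 4·(60m^3 + 13m) − (60(m+1)^3 + 13(m+1)) = 180m^3 - 180m^2 - 141m - 73, which is nonnegative for all m ≥ 7.
Combining, 3·4^(m + 1) ≥ 60(m+1)^3 + 13(m+1).
By induction, the statement is established for all r ≥ 7.
Hence the smallest such n₀ is 7.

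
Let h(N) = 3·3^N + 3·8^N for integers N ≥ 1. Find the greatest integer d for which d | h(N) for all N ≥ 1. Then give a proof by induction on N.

Computing the first values: h(1) = 33 and h(2) = 219; gcd(33, 219) = 3, so d ≤ 3.
We prove 3 | 3·3^N + 3·8^N for all N ≥ 1 by induction on N.
Base case (N = 1): h(1) = 33 = 3·(11), so 3 | h(1).
Inductive step: assume the claim holds for N = r, i.e. 3 | h(r). Then
h(r+1) − 8·h(r) = (3·3^(r+1) + 3·8^(r+1)) − 8·(3·3^r + 3·8^r) = (3)·3^r·(3 − 8) = (-15)·3^r. Since 3 | h(r) by the inductive hypothesis, 3 | 8·h(r); and 3 | -15 since -15 = 3·-5. Therefore 3 | h(r+1).
By the principle of mathematical induction, the result holds for all N ≥ 1.
Therefore the largest such d is 3.

d = 3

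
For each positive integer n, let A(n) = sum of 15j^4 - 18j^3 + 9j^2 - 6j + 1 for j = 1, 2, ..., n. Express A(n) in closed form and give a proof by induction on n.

A(n) = n(3n^4 + 3n^3 - n^2 - 3n - 1)

We claim A(n) = n(3n^4 + 3n^3 - n^2 - 3n - 1) for all n ≥ 1.
For the base case n = 1: A(1) = 1, and the closed form gives 1. They agree.
Suppose the result is true for n = j, so A(j) = j(3j^4 + 3j^3 - j^2 - 3j - 1).
Then A(j+1) = A(j) + (15j^4 + 42j^3 + 45j^2 + 18j + 1) = (j(3j^4 + 3j^3 - j^2 - 3j - 1)) + (15j^4 + 42j^3 + 45j^2 + 18j + 1).
Simplifying, A(j+1) = (j + 1)(3j^4 + 15j^3 + 26j^2 + 16j + 1) = (j+1)(3(j+1)^4 + 3(j+1)^3 - (j+1)^2 - 3(j+1) - 1),
which is the closed form with n = j+1.
This completes the induction.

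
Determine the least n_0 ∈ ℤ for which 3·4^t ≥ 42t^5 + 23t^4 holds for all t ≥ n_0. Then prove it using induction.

n_0 = 11

At t = 10: 3145728 < 4430000, so the inequality fails and n_0 ≥ 11. We prove 3·4^t ≥ 42t^5 + 23t^4 for all t ≥ 11.
When t = 11: 3·4^t = 12582912 and 42t^5 + 23t^4 = 7100885, so 12582912 ≥ 7100885.
Inductive step: assume the claim holds for t = k, so 3·4^k ≥ 42k^5 + 23k^4.
Then 3·4^(k + 1) = 4·(3·4^k) ≥ 4·(42k^5 + 23k^4).
Also, for k ≥ 11 we have 4·(42k^5 + 23k^4) ≥ 42(k+1)^5 + 23(k+1)^4, since 4·(42k^5 + 23k^4) − (42(k+1)^5 + 23(k+1)^4) = 126k^5 - 141k^4 - 512k^3 - 558k^2 - 302k - 65, which is nonnegative for all k ≥ 11.
Combining, 3·4^(k + 1) ≥ 42(k+1)^5 + 23(k+1)^4.
By the principle of mathematical induction, the result holds for all t ≥ 11.
Hence the smallest such n_0 is 11.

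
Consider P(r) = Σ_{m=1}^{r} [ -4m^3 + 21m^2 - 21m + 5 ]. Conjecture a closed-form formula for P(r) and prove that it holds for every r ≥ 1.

P(r) = -r(r^3 - 5r^2 + r + 2)

We claim P(r) = -r(r^3 - 5r^2 + r + 2) for all r ≥ 1.
For the base case r = 1: P(1) = 1, and the closed form gives 1. They agree.
Inductive step: suppose the statement holds for some m ≥ 1, so P(m) = m(-m^3 + 5m^2 - m - 2).
Then P(m+1) = P(m) + (-4m^3 + 9m^2 + 9m + 1) = (m(-m^3 + 5m^2 - m - 2)) + (-4m^3 + 9m^2 + 9m + 1).
Simplifying, P(m+1) = -(m + 1)(m^3 - 2m^2 - 6m - 1) = -(m+1)((m+1)^3 - 5(m+1)^2 + (m+1) + 2),
which is the closed form with r = m+1.
This completes the induction.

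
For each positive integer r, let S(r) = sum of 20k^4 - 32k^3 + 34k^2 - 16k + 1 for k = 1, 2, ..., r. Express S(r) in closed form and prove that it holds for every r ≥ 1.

S(r) = r(4r^4 + 2r^3 + 2r^2 + r - 2)

We claim S(r) = r(4r^4 + 2r^3 + 2r^2 + r - 2) for all r ≥ 1.
For the base case r = 1: S(1) = 7, and the closed form gives 7. They agree.
Inductive step: suppose the statement holds for some k ≥ 1, so S(k) = k(4k^4 + 2k^3 + 2k^2 + k - 2).
Then S(k+1) = S(k) + (20k^4 + 48k^3 + 58k^2 + 36k + 7) = (k(4k^4 + 2k^3 + 2k^2 + k - 2)) + (20k^4 + 48k^3 + 58k^2 + 36k + 7).
Simplifying, S(k+1) = (k + 1)(4k^4 + 18k^3 + 32k^2 + 27k + 7) = (k+1)(4(k+1)^4 + 2(k+1)^3 + 2(k+1)^2 + (k+1) - 2),
which is the closed form with r = k+1.
By induction, the statement is established for all r ≥ 1.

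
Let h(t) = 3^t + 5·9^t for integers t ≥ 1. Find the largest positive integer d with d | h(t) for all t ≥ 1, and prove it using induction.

d = 6

Computing the first values: h(1) = 48 and h(2) = 414; gcd(48, 414) = 6, so d ≤ 6.
We prove 6 | 3^t + 5·9^t for all t ≥ 1 by induction on t.
For the base case t = 1: h(1) = 48 = 6·(8), so 6 | h(1).
Inductive step: suppose the statement holds for some p ≥ 1, i.e. 6 | h(p). Then
h(p+1) − 9·h(p) = (3^(p+1) + 5·9^(p+1)) − 9·(3^p + 5·9^p) = (1)·3^p·(3 − 9) = (-6)·3^p. Since 6 | h(p) by the inductive hypothesis, 6 | 9·h(p); and 6 | -6 since -6 = 6·-1. Therefore 6 | h(p+1).
Hence, by induction on t, the claim holds for every t ≥ 1.
Therefore the largest such d is 6.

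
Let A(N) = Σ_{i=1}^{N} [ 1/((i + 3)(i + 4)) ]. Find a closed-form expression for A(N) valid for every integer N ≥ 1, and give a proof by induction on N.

We claim A(N) = N/(4(N + 4)) for all N ≥ 1.
Base case (N = 1): A(1) = 1/20, and the closed form gives 1/20. They agree.
Inductive step: suppose the statement holds for some i ≥ 1, so A(i) = i/(4(i + 4)).
Then A(i+1) = A(i) + (1/((i + 4)(i + 5))) = (i/(4(i + 4))) + (1/((i + 4)(i + 5))).
Simplifying, A(i+1) = (i + 1)/(4(i + 5)) = (i+1)/(4((i+1) + 4)),
which is the closed form with N = i+1.
This completes the induction.

A(N) = N/(4(N + 4))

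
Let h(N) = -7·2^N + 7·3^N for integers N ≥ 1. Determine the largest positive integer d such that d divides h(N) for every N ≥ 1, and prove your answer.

Computing the first values: h(1) = 7 and h(2) = 35; gcd(7, 35) = 7, so d ≤ 7.
We prove 7 | -7·2^N + 7·3^N for all N ≥ 1 by induction on N.
For the base case N = 1: h(1) = 7 = 7·(1), so 7 | h(1).
Inductive step: assume the claim holds for N = m, i.e. 7 | h(m). Then
h(m+1) − 3·h(m) = (-7·2^(m+1) + 7·3^(m+1)) − 3·(-7·2^m + 7·3^m) = (-7)·2^m·(2 − 3) = (7)·2^m. Since 7 | h(m) by the inductive hypothesis, 7 | 3·h(m); and 7 | 7 since 7 = 7·1. Therefore 7 | h(m+1).
By induction, the statement is established for all N ≥ 1.
Therefore the largest such d is 7.

d = 7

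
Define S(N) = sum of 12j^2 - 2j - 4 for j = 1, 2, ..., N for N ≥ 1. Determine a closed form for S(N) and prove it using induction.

We claim S(N) = N(4N^2 + 5N - 3) for all N ≥ 1.
When N = 1: S(1) = 6, and the closed form gives 6. They agree.
For the inductive step, assume it holds for an arbitrary j ≥ 1, so S(j) = j(4j^2 + 5j - 3).
Then S(j+1) = S(j) + (12j^2 + 22j + 6) = (j(4j^2 + 5j - 3)) + (12j^2 + 22j + 6).
Simplifying, S(j+1) = (j + 1)(4j^2 + 13j + 6) = (j+1)(4(j+1)^2 + 5(j+1) - 3),
which is the closed form with N = j+1.
Hence, by induction on N, the claim holds for every N ≥ 1.

S(N) = N(4N^2 + 5N - 3)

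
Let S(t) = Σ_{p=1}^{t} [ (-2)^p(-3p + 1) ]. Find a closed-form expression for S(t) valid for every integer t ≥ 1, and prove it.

S(t) = (-2)^(t + 1)t

We claim S(t) = (-2)^(t + 1)t for all t ≥ 1.
Base step (t = 1): S(1) = 4, and the closed form gives 4. They agree.
Suppose the result is true for t = p, so S(p) = (-2)^(p + 1)p.
Then S(p+1) = S(p) + (2(-2)^p(3p + 2)) = ((-2)^(p + 1)p) + (2(-2)^p(3p + 2)).
Simplifying, S(p+1) = (-2)^(p + 2)(p + 1) = (-2)^((p+1) + 1)(p+1),
which is the closed form with t = p+1.
This completes the induction.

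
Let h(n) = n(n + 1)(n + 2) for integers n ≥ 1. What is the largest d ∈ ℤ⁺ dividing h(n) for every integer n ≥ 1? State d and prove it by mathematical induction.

Computing the first values: h(1) = 6 and h(2) = 24; gcd(6, 24) = 6, so d ≤ 6.
We prove 6 | n(n + 1)(n + 2) for all n ≥ 1 by induction on n.
When n = 1: h(1) = 6 = 6·(1), so 6 | h(1).
Inductive step: assume the claim holds for n = i, i.e. 6 | h(i). Then
h(i+1) − h(i) = (i+1)·(i+2)·(i+3) − i·(i+1)·(i+2) = (i+1)·(i+2)·[(i+3) − i] = 3·(i+1)·(i+2). The product of 2 consecutive integers is divisible by (2)! = 2, so h(i+1) − h(i) is divisible by 3·2 = 6. By the inductive hypothesis 6 | h(i), hence 6 | h(i+1).
By the principle of mathematical induction, the result holds for all n ≥ 1.
Therefore the largest such d is 6.

d = 6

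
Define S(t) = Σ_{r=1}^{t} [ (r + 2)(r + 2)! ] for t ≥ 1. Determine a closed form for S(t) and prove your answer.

S(t) = (t + 3)! - 6

We claim S(t) = (t + 3)! - 6 for all t ≥ 1.
For the base case t = 1: S(1) = 18, and the closed form gives 18. They agree.
Inductive step: assume the claim holds for t = r, so S(r) = (r + 3)! - 6.
Then S(r+1) = S(r) + ((r + 3)(r + 3)!) = ((r + 3)! - 6) + ((r + 3)(r + 3)!).
Simplifying, S(r+1) = ((r+1) + 3)! - 6,
which is the closed form with t = r+1.
By induction, the statement is established for all t ≥ 1.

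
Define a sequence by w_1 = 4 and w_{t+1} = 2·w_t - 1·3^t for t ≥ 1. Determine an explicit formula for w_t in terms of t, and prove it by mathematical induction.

Computing the first terms: w_1 = 4, w_2 = 5, w_3 = 1. This suggests w_t = 7·2^(t - 1) - 3^t.
Base case (t = 1): the formula gives 4 = 4 = w_1.
For the inductive step, assume it holds for an arbitrary k ≥ 1, so w_k = 7·2^(k - 1) - 3^k.
Then w_{k+1} = 2·w_k - 1·3^k = 2·(7·2^(k - 1) - 3^k) - 1·3^k = 7·2^k - 3^(k + 1) = 7·2^((k+1) - 1) - 3^(k+1),
which is the claimed formula at t = k+1.
Hence, by induction on t, the claim holds for every t ≥ 1.

w_t = 7·2^(t - 1) - 3^t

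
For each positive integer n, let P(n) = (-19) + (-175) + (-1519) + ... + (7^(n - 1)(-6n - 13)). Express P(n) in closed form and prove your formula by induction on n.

P(n) = -7^n(n + 2) + 2

We claim P(n) = -7^n(n + 2) + 2 for all n ≥ 1.
For the base case n = 1: P(1) = -19, and the closed form gives -19. They agree.
Suppose the result is true for n = j, so P(j) = -7^j(j + 2) + 2.
Then P(j+1) = P(j) + (7^j(-6j - 19)) = (-7^j(j + 2) + 2) + (7^j(-6j - 19)).
Simplifying, P(j+1) = -7·7^j·j - 21·7^j + 2 = -7^(j+1)((j+1) + 2) + 2,
which is the closed form with n = j+1.
By induction, the statement is established for all n ≥ 1.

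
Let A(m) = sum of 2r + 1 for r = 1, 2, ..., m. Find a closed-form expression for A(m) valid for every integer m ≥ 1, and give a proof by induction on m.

We claim A(m) = m(m + 2) for all m ≥ 1.
Base case (m = 1): A(1) = 3, and the closed form gives 3. They agree.
Inductive step: suppose the statement holds for some r ≥ 1, so A(r) = r(r + 2).
Then A(r+1) = A(r) + (2r + 3) = (r(r + 2)) + (2r + 3).
Simplifying, A(r+1) = (r + 1)(r + 3) = (r+1)((r+1) + 2),
which is the closed form with m = r+1.
By the principle of mathematical induction, the result holds for all m ≥ 1.

A(m) = m(m + 2)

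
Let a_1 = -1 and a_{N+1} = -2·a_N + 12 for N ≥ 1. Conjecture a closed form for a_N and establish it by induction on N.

a_N = -5(-2)^(N - 1) + 4

Computing the first terms: a_1 = -1, a_2 = 14, a_3 = -16. This suggests a_N = -5(-2)^(N - 1) + 4.
Base step (N = 1): the formula gives -1 = -1 = a_1.
Suppose the result is true for N = k, so a_k = -5(-2)^(k - 1) + 4.
Then a_{k+1} = -2·a_k + 12 = -2·(-5(-2)^(k - 1) + 4) + 12 = -5(-2)^k + 4 = -5(-2)^((k+1) - 1) + 4,
which is the claimed formula at N = k+1.
By induction, the statement is established for all N ≥ 1.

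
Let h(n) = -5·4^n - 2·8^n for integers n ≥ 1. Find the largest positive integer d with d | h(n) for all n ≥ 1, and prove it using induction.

d = 4

Computing the first values: h(1) = -36 and h(2) = -208; gcd(-36, -208) = 4, so d ≤ 4.
We prove 4 | -5·4^n - 2·8^n for all n ≥ 1 by induction on n.
For the base case n = 1: h(1) = -36 = 4·(-9), so 4 | h(1).
Inductive step: assume the claim holds for n = r, i.e. 4 | h(r). Then
h(r+1) − 8·h(r) = (-5·4^(r+1) - 2·8^(r+1)) − 8·(-5·4^r - 2·8^r) = (-5)·4^r·(4 − 8) = (20)·4^r. Since 4 | h(r) by the inductive hypothesis, 4 | 8·h(r); and 4 | 20 since 20 = 4·5. Therefore 4 | h(r+1).
By the principle of mathematical induction, the result holds for all n ≥ 1.
Therefore the largest such d is 4.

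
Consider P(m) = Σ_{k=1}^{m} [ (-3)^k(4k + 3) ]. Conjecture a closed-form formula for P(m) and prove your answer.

P(m) = 3(-3)^m(m + 1) - 3

We claim P(m) = 3(-3)^m(m + 1) - 3 for all m ≥ 1.
Base case (m = 1): P(1) = -21, and the closed form gives -21. They agree.
Inductive step: assume the claim holds for m = k, so P(k) = 3(-3)^k(k + 1) - 3.
Then P(k+1) = P(k) + ((-3)^(k + 1)(4k + 7)) = (3(-3)^k(k + 1) - 3) + ((-3)^(k + 1)(4k + 7)).
Simplifying, P(k+1) = -9(-3)^k·k - 18(-3)^k - 3 = 3(-3)^(k+1)((k+1) + 1) - 3,
which is the closed form with m = k+1.
Hence, by induction on m, the claim holds for every m ≥ 1.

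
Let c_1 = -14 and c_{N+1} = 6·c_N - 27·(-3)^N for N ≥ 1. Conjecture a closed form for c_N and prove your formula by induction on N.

c_N = -(-3)^(N + 1) - 5·6^(N - 1)

Computing the first terms: c_1 = -14, c_2 = -3, c_3 = -261. This suggests c_N = -(-3)^(N + 1) - 5·6^(N - 1).
When N = 1: the formula gives -14 = -14 = c_1.
Suppose the result is true for N = i, so c_i = -(-3)^(i + 1) - 5·6^(i - 1).
Then c_{i+1} = 6·c_i - 27·(-3)^i = 6·(-(-3)^(i + 1) - 5·6^(i - 1)) - 27·(-3)^i = -(-3)^(i + 2) - 5·6^i = -(-3)^((i+1) + 1) - 5·6^((i+1) - 1),
which is the claimed formula at N = i+1.
By the principle of mathematical induction, the result holds for all N ≥ 1.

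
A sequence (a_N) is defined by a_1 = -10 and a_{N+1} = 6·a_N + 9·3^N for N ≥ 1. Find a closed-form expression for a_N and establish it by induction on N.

Computing the first terms: a_1 = -10, a_2 = -33, a_3 = -117. This suggests a_N = -3^(N + 1) - 6^(N - 1).
When N = 1: the formula gives -10 = -10 = a_1.
For the inductive step, assume it holds for an arbitrary r ≥ 1, so a_r = -3^(r + 1) - 6^(r - 1).
Then a_{r+1} = 6·a_r + 9·3^r = 6·(-3^(r + 1) - 6^(r - 1)) + 9·3^r = -3^(r + 2) - 6^r = -3^((r+1) + 1) - 6^((r+1) - 1),
which is the claimed formula at N = r+1.
By the principle of mathematical induction, the result holds for all N ≥ 1.

a_N = -3^(N + 1) - 6^(N - 1)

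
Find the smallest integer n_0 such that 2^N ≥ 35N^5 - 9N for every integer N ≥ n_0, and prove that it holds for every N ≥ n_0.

n_0 = 30

At N = 29: 536870912 < 717889954, so the inequality fails and n_0 ≥ 30. We prove 2^N ≥ 35N^5 - 9N for all N ≥ 30.
For the base case N = 30: 2^N = 1073741824 and 35N^5 - 9N = 850499730, so 1073741824 ≥ 850499730.
Suppose the result is true for N = m, so 2^m ≥ 35m^5 - 9m.
Then 2^(m + 1) = 2·(2^m) ≥ 2·(35m^5 - 9m).
Also, for m ≥ 30 we have 2·(35m^5 - 9m) ≥ 35(m+1)^5 - 9(m+1), since 2·(35m^5 - 9m) − (35(m+1)^5 - 9(m+1)) = 35m^5 - 175m^4 - 350m^3 - 350m^2 - 184m - 26, which is nonnegative for all m ≥ 30.
Combining, 2^(m + 1) ≥ 35(m+1)^5 - 9(m+1).
By the principle of mathematical induction, the result holds for all N ≥ 30.
Hence the smallest such n_0 is 30.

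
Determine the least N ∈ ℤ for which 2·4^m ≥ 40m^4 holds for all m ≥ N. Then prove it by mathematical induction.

At m = 8: 131072 < 163840, so the inequality fails and N ≥ 9. We prove 2·4^m ≥ 40m^4 for all m ≥ 9.
When m = 9: 2·4^m = 524288 and 40m^4 = 262440, so 524288 ≥ 262440.
Inductive step: assume the claim holds for m = p, so 2·4^p ≥ 40p^4.
Then 2·4^(p + 1) = 4·(2·4^p) ≥ 4·(40p^4).
Also, for p ≥ 9 we have 4·(40p^4) ≥ 40(p+1)^4, since 4 ≥ (1 + 1/p)^4 for all p ≥ 9.
Combining, 2·4^(p + 1) ≥ 40(p+1)^4.
Hence, by induction on m, the claim holds for every m ≥ 9.
Hence the smallest such N is 9.

N = 9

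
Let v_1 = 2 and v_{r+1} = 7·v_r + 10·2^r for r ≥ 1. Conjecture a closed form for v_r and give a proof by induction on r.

Computing the first terms: v_1 = 2, v_2 = 34, v_3 = 278. This suggests v_r = -2^(r + 1) + 6·7^(r - 1).
For the base case r = 1: the formula gives 2 = 2 = v_1.
Inductive step: suppose the statement holds for some p ≥ 1, so v_p = -2^(p + 1) + 6·7^(p - 1).
Then v_{p+1} = 7·v_p + 10·2^p = 7·(-2^(p + 1) + 6·7^(p - 1)) + 10·2^p = -2^(p + 2) + 6·7^p = -2^((p+1) + 1) + 6·7^((p+1) - 1),
which is the claimed formula at r = p+1.
This completes the induction.

v_r = -2^(r + 1) + 6·7^(r - 1)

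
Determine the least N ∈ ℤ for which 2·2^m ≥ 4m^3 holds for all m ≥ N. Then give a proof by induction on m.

At m = 11: 4096 < 5324, so the inequality fails and N ≥ 12. We prove 2·2^m ≥ 4m^3 for all m ≥ 12.
Base step (m = 12): 2·2^m = 8192 and 4m^3 = 6912, so 8192 ≥ 6912.
Inductive step: assume the claim holds for m = i, so 2·2^i ≥ 4i^3.
Then 2·2^(i + 1) = 2·(2·2^i) ≥ 2·(4i^3).
Also, for i ≥ 12 we have 2·(4i^3) ≥ 4(i+1)^3, since 2 ≥ (1 + 1/i)^3 for all i ≥ 12.
Combining, 2·2^(i + 1) ≥ 4(i+1)^3.
Hence, by induction on m, the claim holds for every m ≥ 12.
Hence the smallest such N is 12.

N = 12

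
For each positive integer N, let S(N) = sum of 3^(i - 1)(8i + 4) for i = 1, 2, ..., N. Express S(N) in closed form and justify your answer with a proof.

S(N) = 4·3^N·N

We claim S(N) = 4·3^N·N for all N ≥ 1.
For the base case N = 1: S(1) = 12, and the closed form gives 12. They agree.
Inductive step: assume the claim holds for N = i, so S(i) = 4·3^i·i.
Then S(i+1) = S(i) + (3^i(8i + 12)) = (4·3^i·i) + (3^i(8i + 12)).
Simplifying, S(i+1) = 12·3^i(i + 1) = 4·3^(i+1)·(i+1),
which is the closed form with N = i+1.
By the principle of mathematical induction, the result holds for all N ≥ 1.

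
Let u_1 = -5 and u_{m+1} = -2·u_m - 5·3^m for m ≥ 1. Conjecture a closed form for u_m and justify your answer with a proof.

u_m = (-2)^m - 3^m

Computing the first terms: u_1 = -5, u_2 = -5, u_3 = -35. This suggests u_m = (-2)^m - 3^m.
When m = 1: the formula gives -5 = -5 = u_1.
Suppose the result is true for m = p, so u_p = (-2)^p - 3^p.
Then u_{p+1} = -2·u_p - 5·3^p = -2·((-2)^p - 3^p) - 5·3^p = (-2)^(p + 1) - 3^(p + 1),
which is the claimed formula at m = p+1.
By the principle of mathematical induction, the result holds for all m ≥ 1.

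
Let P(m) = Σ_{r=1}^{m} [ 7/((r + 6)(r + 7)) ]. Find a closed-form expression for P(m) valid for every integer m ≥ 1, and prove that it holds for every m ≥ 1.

We claim P(m) = m/(m + 7) for all m ≥ 1.
For the base case m = 1: P(1) = 1/8, and the closed form gives 1/8. They agree.
Inductive step: suppose the statement holds for some r ≥ 1, so P(r) = r/(r + 7).
Then P(r+1) = P(r) + (7/((r + 7)(r + 8))) = (r/(r + 7)) + (7/((r + 7)(r + 8))).
Simplifying, P(r+1) = (r + 1)/(r + 8) = (r+1)/((r+1) + 7),
which is the closed form with m = r+1.
By induction, the statement is established for all m ≥ 1.

P(m) = m/(m + 7)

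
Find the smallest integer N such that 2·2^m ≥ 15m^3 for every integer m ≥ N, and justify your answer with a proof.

N = 15

At m = 14: 32768 < 41160, so the inequality fails and N ≥ 15. We prove 2·2^m ≥ 15m^3 for all m ≥ 15.
For the base case m = 15: 2·2^m = 65536 and 15m^3 = 50625, so 65536 ≥ 50625.
Suppose the result is true for m = r, so 2·2^r ≥ 15r^3.
Then 2·2^(r + 1) = 2·(2·2^r) ≥ 2·(15r^3).
Also, for r ≥ 15 we have 2·(15r^3) ≥ 15(r+1)^3, since 2 ≥ (1 + 1/r)^3 for all r ≥ 15.
Combining, 2·2^(r + 1) ≥ 15(r+1)^3.
This completes the induction.
Hence the smallest such N is 15.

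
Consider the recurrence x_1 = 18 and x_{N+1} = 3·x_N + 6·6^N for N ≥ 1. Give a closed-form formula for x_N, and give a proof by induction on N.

Computing the first terms: x_1 = 18, x_2 = 90, x_3 = 486. This suggests x_N = 2·3^N + 2·6^N.
For the base case N = 1: the formula gives 18 = 18 = x_1.
Inductive step: assume the claim holds for N = r, so x_r = 2·3^r + 2·6^r.
Then x_{r+1} = 3·x_r + 6·6^r = 3·(2·3^r + 2·6^r) + 6·6^r = 2·3^(r + 1) + 2·6^(r + 1),
which is the claimed formula at N = r+1.
By induction, the statement is established for all N ≥ 1.

x_N = 2·3^N + 2·6^N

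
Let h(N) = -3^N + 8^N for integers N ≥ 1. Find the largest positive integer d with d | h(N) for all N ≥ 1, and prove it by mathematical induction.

Computing the first values: h(1) = 5 and h(2) = 55; gcd(5, 55) = 5, so d ≤ 5.
We prove 5 | -3^N + 8^N for all N ≥ 1 by induction on N.
When N = 1: h(1) = 5 = 5·(1), so 5 | h(1).
For the inductive step, assume it holds for an arbitrary p ≥ 1, i.e. 5 | h(p). Then
8^{p+1} − 3^{p+1} = 8·8^p − 3·3^p = 8·(8^p − 3^p) + (5)·3^p. The first term is divisible by 5 by the inductive hypothesis, and the second term (5)·3^p is divisible by 5 since 5 | 5. Hence 5 | h(p+1).
This completes the induction.
Therefore the largest such d is 5.

d = 5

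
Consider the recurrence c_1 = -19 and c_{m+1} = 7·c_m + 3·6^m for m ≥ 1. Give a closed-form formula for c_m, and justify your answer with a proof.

Computing the first terms: c_1 = -19, c_2 = -115, c_3 = -697. This suggests c_m = -3·6^m - 7^(m - 1).
Base case (m = 1): the formula gives -19 = -19 = c_1.
Inductive step: assume the claim holds for m = r, so c_r = -3·6^r - 7^(r - 1).
Then c_{r+1} = 7·c_r + 3·6^r = 7·(-3·6^r - 7^(r - 1)) + 3·6^r = -3·6^(r + 1) - 7^r = -3·6^(r+1) - 7^((r+1) - 1),
which is the claimed formula at m = r+1.
Hence, by induction on m, the claim holds for every m ≥ 1.

c_m = -3·6^m - 7^(m - 1)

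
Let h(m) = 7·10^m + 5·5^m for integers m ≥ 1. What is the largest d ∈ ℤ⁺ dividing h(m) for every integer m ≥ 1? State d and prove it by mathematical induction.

Computing the first values: h(1) = 95 and h(2) = 825; gcd(95, 825) = 5, so d ≤ 5.
We prove 5 | 7·10^m + 5·5^m for all m ≥ 1 by induction on m.
When m = 1: h(1) = 95 = 5·(19), so 5 | h(1).
Inductive step: assume the claim holds for m = j, i.e. 5 | h(j). Then
h(j+1) − 10·h(j) = (7·10^(j+1) + 5·5^(j+1)) − 10·(7·10^j + 5·5^j) = (5)·5^j·(5 − 10) = (-25)·5^j. Since 5 | h(j) by the inductive hypothesis, 5 | 10·h(j); and 5 | -25 since -25 = 5·-5. Therefore 5 | h(j+1).
Hence, by induction on m, the claim holds for every m ≥ 1.
Therefore the largest such d is 5.

d = 5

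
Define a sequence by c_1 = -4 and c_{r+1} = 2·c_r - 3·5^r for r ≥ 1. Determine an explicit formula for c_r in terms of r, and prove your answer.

Computing the first terms: c_1 = -4, c_2 = -23, c_3 = -121. This suggests c_r = 2^(r - 1) - 5^r.
Base step (r = 1): the formula gives -4 = -4 = c_1.
Suppose the result is true for r = j, so c_j = 2^(j - 1) - 5^j.
Then c_{j+1} = 2·c_j - 3·5^j = 2·(2^(j - 1) - 5^j) - 3·5^j = 2^j - 5^(j + 1) = 2^((j+1) - 1) - 5^(j+1),
which is the claimed formula at r = j+1.
By the principle of mathematical induction, the result holds for all r ≥ 1.

c_r = 2^(r - 1) - 5^r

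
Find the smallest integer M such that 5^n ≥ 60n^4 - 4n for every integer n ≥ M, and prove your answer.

M = 8

At n = 7: 78125 < 144032, so the inequality fails and M ≥ 8. We prove 5^n ≥ 60n^4 - 4n for all n ≥ 8.
For the base case n = 8: 5^n = 390625 and 60n^4 - 4n = 245728, so 390625 ≥ 245728.
Inductive step: assume the claim holds for n = k, so 5^k ≥ 60k^4 - 4k.
Then 5^(k + 1) = 5·(5^k) ≥ 5·(60k^4 - 4k).
Also, for k ≥ 8 we have 5·(60k^4 - 4k) ≥ 60(k+1)^4 - 4(k+1), since 5·(60k^4 - 4k) − (60(k+1)^4 - 4(k+1)) = 240k^4 - 240k^3 - 360k^2 - 256k - 56, which is nonnegative for all k ≥ 8.
Combining, 5^(k + 1) ≥ 60(k+1)^4 - 4(k+1).
Hence, by induction on n, the claim holds for every n ≥ 8.
Hence the smallest such M is 8.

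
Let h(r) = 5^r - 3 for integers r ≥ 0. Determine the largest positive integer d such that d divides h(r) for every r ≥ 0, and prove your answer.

d = 2

Computing the first values: h(0) = -2 and h(1) = 2; gcd(-2, 2) = 2, so d ≤ 2.
We prove 2 | 5^r - 3 for all r ≥ 0 by induction on r.
Base step (r = 0): h(0) = -2 = 2·(-1), so 2 | h(0).
Inductive step: assume the claim holds for r = k, i.e. 2 | h(k). Then
h(k+1) = 5^(k+1) - 3 = 5·(5^k - 3) + 12 = 5·h(k) + 12. The first term is divisible by 2 by the inductive hypothesis, and 12 is divisible by 2. Hence 2 | h(k+1).
This completes the induction.
Therefore the largest such d is 2.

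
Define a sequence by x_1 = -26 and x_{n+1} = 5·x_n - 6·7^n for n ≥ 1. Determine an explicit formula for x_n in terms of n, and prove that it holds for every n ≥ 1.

Computing the first terms: x_1 = -26, x_2 = -172, x_3 = -1154. This suggests x_n = -5^n - 3·7^n.
Base case (n = 1): the formula gives -26 = -26 = x_1.
Inductive step: assume the claim holds for n = i, so x_i = -5^i - 3·7^i.
Then x_{i+1} = 5·x_i - 6·7^i = 5·(-5^i - 3·7^i) - 6·7^i = -5^(i + 1) - 3·7^(i + 1),
which is the claimed formula at n = i+1.
By the principle of mathematical induction, the result holds for all n ≥ 1.

x_n = -5^n - 3·7^n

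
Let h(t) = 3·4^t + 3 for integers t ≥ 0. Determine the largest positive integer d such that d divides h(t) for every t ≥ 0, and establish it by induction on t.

d = 3

Computing the first values: h(0) = 6 and h(1) = 15; gcd(6, 15) = 3, so d ≤ 3.
We prove 3 | 3·4^t + 3 for all t ≥ 0 by induction on t.
For the base case t = 0: h(0) = 6 = 3·(2), so 3 | h(0).
Inductive step: suppose the statement holds for some i ≥ 0, i.e. 3 | h(i). Then
h(i+1) = 3·4^(i+1) + 3 = 4·(3·4^i + 3) - 9 = 4·h(i) - 9. The first term is divisible by 3 by the inductive hypothesis, and -9 is divisible by 3. Hence 3 | h(i+1).
By the principle of mathematical induction, the result holds for all t ≥ 0.
Therefore the largest such d is 3.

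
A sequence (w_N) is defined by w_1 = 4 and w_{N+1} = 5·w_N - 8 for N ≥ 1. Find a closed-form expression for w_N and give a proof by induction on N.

w_N = 2·5^(N - 1) + 2

Computing the first terms: w_1 = 4, w_2 = 12, w_3 = 52. This suggests w_N = 2·5^(N - 1) + 2.
When N = 1: the formula gives 4 = 4 = w_1.
Inductive step: assume the claim holds for N = r, so w_r = 2·5^(r - 1) + 2.
Then w_{r+1} = 5·w_r - 8 = 5·(2·5^(r - 1) + 2) - 8 = 2·5^r + 2 = 2·5^((r+1) - 1) + 2,
which is the claimed formula at N = r+1.
This completes the induction.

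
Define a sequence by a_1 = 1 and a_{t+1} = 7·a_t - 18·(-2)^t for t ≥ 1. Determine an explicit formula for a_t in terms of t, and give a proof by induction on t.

a_t = -(-2)^(t + 1) + 5·7^(t - 1)

Computing the first terms: a_1 = 1, a_2 = 43, a_3 = 229. This suggests a_t = -(-2)^(t + 1) + 5·7^(t - 1).
When t = 1: the formula gives 1 = 1 = a_1.
Inductive step: assume the claim holds for t = m, so a_m = -(-2)^(m + 1) + 5·7^(m - 1).
Then a_{m+1} = 7·a_m - 18·(-2)^m = 7·(-(-2)^(m + 1) + 5·7^(m - 1)) - 18·(-2)^m = -(-2)^(m + 2) + 5·7^m = -(-2)^((m+1) + 1) + 5·7^((m+1) - 1),
which is the claimed formula at t = m+1.
By induction, the statement is established for all t ≥ 1.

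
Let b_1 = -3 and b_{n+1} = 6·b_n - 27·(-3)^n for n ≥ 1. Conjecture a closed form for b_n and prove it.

b_n = -(-3)^(n + 1) + 6^n

Computing the first terms: b_1 = -3, b_2 = 63, b_3 = 135. This suggests b_n = -(-3)^(n + 1) + 6^n.
Base case (n = 1): the formula gives -3 = -3 = b_1.
Inductive step: assume the claim holds for n = j, so b_j = -(-3)^(j + 1) + 6^j.
Then b_{j+1} = 6·b_j - 27·(-3)^j = 6·(-(-3)^(j + 1) + 6^j) - 27·(-3)^j = -(-3)^(j + 2) + 6^(j + 1) = -(-3)^((j+1) + 1) + 6^(j+1),
which is the claimed formula at n = j+1.
By the principle of mathematical induction, the result holds for all n ≥ 1.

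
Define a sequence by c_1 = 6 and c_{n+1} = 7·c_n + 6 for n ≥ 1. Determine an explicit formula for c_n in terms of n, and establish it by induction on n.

Computing the first terms: c_1 = 6, c_2 = 48, c_3 = 342. This suggests c_n = 7^n - 1.
For the base case n = 1: the formula gives 6 = 6 = c_1.
Inductive step: suppose the statement holds for some k ≥ 1, so c_k = 7^k - 1.
Then c_{k+1} = 7·c_k + 6 = 7·(7^k - 1) + 6 = 7^(k + 1) - 1,
which is the claimed formula at n = k+1.
Hence, by induction on n, the claim holds for every n ≥ 1.

c_n = 7^n - 1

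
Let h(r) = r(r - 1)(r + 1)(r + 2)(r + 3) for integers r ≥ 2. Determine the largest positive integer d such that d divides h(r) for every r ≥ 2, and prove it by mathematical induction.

Computing the first values: h(2) = 120 and h(3) = 720; gcd(120, 720) = 120, so d ≤ 120.
We prove 120 | r(r - 1)(r + 1)(r + 2)(r + 3) for all r ≥ 2 by induction on r.
For the base case r = 2: h(2) = 120 = 120·(1), so 120 | h(2).
For the inductive step, assume it holds for an arbitrary m ≥ 2, i.e. 120 | h(m). Then
h(m+1) − h(m) = m·(m+1)·(m+2)·(m+3)·(m+4) − (m-1)·m·(m+1)·(m+2)·(m+3) = m·(m+1)·(m+2)·(m+3)·[(m+4) − (m-1)] = 5·m·(m+1)·(m+2)·(m+3). The product of 4 consecutive integers is divisible by (4)! = 24, so h(m+1) − h(m) is divisible by 5·24 = 120. By the inductive hypothesis 120 | h(m), hence 120 | h(m+1).
By the principle of mathematical induction, the result holds for all r ≥ 2.
Therefore the largest such d is 120.

d = 120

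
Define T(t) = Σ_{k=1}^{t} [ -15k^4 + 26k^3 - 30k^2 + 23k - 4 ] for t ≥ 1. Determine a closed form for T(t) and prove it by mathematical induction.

T(t) = -t(t - 1)(3t^3 + 4t^2 + 6t + 3)

We claim T(t) = -t(t - 1)(3t^3 + 4t^2 + 6t + 3) for all t ≥ 1.
For the base case t = 1: T(1) = 0, and the closed form gives 0. They agree.
Inductive step: assume the claim holds for t = k, so T(k) = k(-3k^4 - k^3 - 2k^2 + 3k + 3).
Then T(k+1) = T(k) + (k(-15k^3 - 34k^2 - 42k - 19)) = (k(-3k^4 - k^3 - 2k^2 + 3k + 3)) + (k(-15k^3 - 34k^2 - 42k - 19)).
Simplifying, T(k+1) = -k(k + 1)(3k^3 + 13k^2 + 23k + 16) = -(k+1)((k+1) - 1)(3(k+1)^3 + 4(k+1)^2 + 6(k+1) + 3),
which is the closed form with t = k+1.
Hence, by induction on t, the claim holds for every t ≥ 1.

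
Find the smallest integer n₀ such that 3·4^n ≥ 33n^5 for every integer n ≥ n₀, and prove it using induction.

At n = 10: 3145728 < 3300000, so the inequality fails and n₀ ≥ 11. We prove 3·4^n ≥ 33n^5 for all n ≥ 11.
For the base case n = 11: 3·4^n = 12582912 and 33n^5 = 5314683, so 12582912 ≥ 5314683.
Suppose the result is true for n = k, so 3·4^k ≥ 33k^5.
Then 3·4^(k + 1) = 4·(3·4^k) ≥ 4·(33k^5).
Also, for k ≥ 11 we have 4·(33k^5) ≥ 33(k+1)^5, since 4 ≥ (1 + 1/k)^5 for all k ≥ 11.
Combining, 3·4^(k + 1) ≥ 33(k+1)^5.
By the principle of mathematical induction, the result holds for all n ≥ 11.
Hence the smallest such n₀ is 11.

n₀ = 11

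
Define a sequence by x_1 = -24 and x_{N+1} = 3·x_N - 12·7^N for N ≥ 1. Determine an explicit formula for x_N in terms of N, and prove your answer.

x_N = -3^N - 3·7^N

Computing the first terms: x_1 = -24, x_2 = -156, x_3 = -1056. This suggests x_N = -3^N - 3·7^N.
Base step (N = 1): the formula gives -24 = -24 = x_1.
Inductive step: assume the claim holds for N = p, so x_p = -3^p - 3·7^p.
Then x_{p+1} = 3·x_p - 12·7^p = 3·(-3^p - 3·7^p) - 12·7^p = -3^(p + 1) - 3·7^(p + 1),
which is the claimed formula at N = p+1.
This completes the induction.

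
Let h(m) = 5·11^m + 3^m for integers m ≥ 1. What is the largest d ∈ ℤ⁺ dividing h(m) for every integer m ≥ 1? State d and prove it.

Computing the first values: h(1) = 58 and h(2) = 614; gcd(58, 614) = 2, so d ≤ 2.
We prove 2 | 5·11^m + 3^m for all m ≥ 1 by induction on m.
Base step (m = 1): h(1) = 58 = 2·(29), so 2 | h(1).
Inductive step: assume the claim holds for m = j, i.e. 2 | h(j). Then
h(j+1) − 11·h(j) = (5·11^(j+1) + 3^(j+1)) − 11·(5·11^j + 3^j) = (1)·3^j·(3 − 11) = (-8)·3^j. Since 2 | h(j) by the inductive hypothesis, 2 | 11·h(j); and 2 | -8 since -8 = 2·-4. Therefore 2 | h(j+1).
This completes the induction.
Therefore the largest such d is 2.

d = 2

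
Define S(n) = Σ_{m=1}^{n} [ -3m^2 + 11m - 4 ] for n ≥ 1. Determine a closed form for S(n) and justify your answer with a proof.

S(n) = -n(n^2 - 4n - 1)

We claim S(n) = -n(n^2 - 4n - 1) for all n ≥ 1.
For the base case n = 1: S(1) = 4, and the closed form gives 4. They agree.
Inductive step: assume the claim holds for n = m, so S(m) = m(-m^2 + 4m + 1).
Then S(m+1) = S(m) + (-3m^2 + 5m + 4) = (m(-m^2 + 4m + 1)) + (-3m^2 + 5m + 4).
Simplifying, S(m+1) = -(m + 1)(m^2 - 2m - 4) = -(m+1)((m+1)^2 - 4(m+1) - 1),
which is the closed form with n = m+1.
This completes the induction.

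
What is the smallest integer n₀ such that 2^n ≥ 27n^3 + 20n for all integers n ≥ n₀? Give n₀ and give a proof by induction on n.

n₀ = 18

At n = 17: 131072 < 132991, so the inequality fails and n₀ ≥ 18. We prove 2^n ≥ 27n^3 + 20n for all n ≥ 18.
Base step (n = 18): 2^n = 262144 and 27n^3 + 20n = 157824, so 262144 ≥ 157824.
For the inductive step, assume it holds for an arbitrary i ≥ 18, so 2^i ≥ 27i^3 + 20i.
Then 2^(i + 1) = 2·(2^i) ≥ 2·(27i^3 + 20i).
Also, for i ≥ 18 we have 2·(27i^3 + 20i) ≥ 27(i+1)^3 + 20(i+1), since 2·(27i^3 + 20i) − (27(i+1)^3 + 20(i+1)) = 27i^3 - 81i^2 - 61i - 47, which is nonnegative for all i ≥ 18.
Combining, 2^(i + 1) ≥ 27(i+1)^3 + 20(i+1).
By the principle of mathematical induction, the result holds for all n ≥ 18.
Hence the smallest such n₀ is 18.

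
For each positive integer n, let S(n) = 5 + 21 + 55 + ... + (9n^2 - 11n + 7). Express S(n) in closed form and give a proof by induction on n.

We claim S(n) = n(3n^2 - n + 3) for all n ≥ 1.
When n = 1: S(1) = 5, and the closed form gives 5. They agree.
Suppose the result is true for n = m, so S(m) = m(3m^2 - m + 3).
Then S(m+1) = S(m) + (9m^2 + 7m + 5) = (m(3m^2 - m + 3)) + (9m^2 + 7m + 5).
Simplifying, S(m+1) = (m + 1)(3m^2 + 5m + 5) = (m+1)(3(m+1)^2 - (m+1) + 3),
which is the closed form with n = m+1.
By the principle of mathematical induction, the result holds for all n ≥ 1.

S(n) = n(3n^2 - n + 3)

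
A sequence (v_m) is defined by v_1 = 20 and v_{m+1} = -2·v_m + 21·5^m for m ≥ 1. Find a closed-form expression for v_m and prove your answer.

v_m = 5(-2)^(m - 1) + 3·5^m

Computing the first terms: v_1 = 20, v_2 = 65, v_3 = 395. This suggests v_m = 5(-2)^(m - 1) + 3·5^m.
When m = 1: the formula gives 20 = 20 = v_1.
Inductive step: assume the claim holds for m = p, so v_p = 5(-2)^(p - 1) + 3·5^p.
Then v_{p+1} = -2·v_p + 21·5^p = -2·(5(-2)^(p - 1) + 3·5^p) + 21·5^p = 5(-2)^p + 3·5^(p + 1) = 5(-2)^((p+1) - 1) + 3·5^(p+1),
which is the claimed formula at m = p+1.
This completes the induction.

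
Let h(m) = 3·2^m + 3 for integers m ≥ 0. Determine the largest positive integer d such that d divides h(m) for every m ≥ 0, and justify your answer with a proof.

d = 3

Computing the first values: h(0) = 6 and h(1) = 9; gcd(6, 9) = 3, so d ≤ 3.
We prove 3 | 3·2^m + 3 for all m ≥ 0 by induction on m.
Base step (m = 0): h(0) = 6 = 3·(2), so 3 | h(0).
Suppose the result is true for m = p, i.e. 3 | h(p). Then
h(p+1) = 3·2^(p+1) + 3 = 2·(3·2^p + 3) - 3 = 2·h(p) - 3. The first term is divisible by 3 by the inductive hypothesis, and -3 is divisible by 3. Hence 3 | h(p+1).
By the principle of mathematical induction, the result holds for all m ≥ 0.
Therefore the largest such d is 3.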